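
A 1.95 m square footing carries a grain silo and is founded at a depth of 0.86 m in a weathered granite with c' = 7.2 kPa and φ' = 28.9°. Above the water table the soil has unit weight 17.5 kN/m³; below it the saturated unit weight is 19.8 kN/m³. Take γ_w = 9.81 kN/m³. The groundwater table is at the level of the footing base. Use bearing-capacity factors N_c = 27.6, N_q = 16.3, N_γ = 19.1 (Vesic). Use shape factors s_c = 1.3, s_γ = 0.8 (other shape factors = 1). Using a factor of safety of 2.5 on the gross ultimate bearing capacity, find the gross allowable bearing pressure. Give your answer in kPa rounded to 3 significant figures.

q = γ·D_f = 17.5 × 0.86 = 15.05 kPa.
For the ½γBN_γ term take γ' = 19.8 − 9.81 = 9.99 kN/m³ (soil below base is submerged).
c·N_c·s_c = 7.2 × 27.6 × 1.3 = 258.34 kPa
q·N_q = 15.05 × 16.3 = 245.31 kPa
0.5·γ·B·N_γ·s_γ = 0.5 × 9.99 × 1.95 × 19.1 × 0.8 = 148.83 kPa
q_ult = 258.34 + 245.31 + 148.83 = 652.48 kPa.
q_all = 652.48 / 2.5 = 260.99 kPa.

q_all ≈ 261 kPa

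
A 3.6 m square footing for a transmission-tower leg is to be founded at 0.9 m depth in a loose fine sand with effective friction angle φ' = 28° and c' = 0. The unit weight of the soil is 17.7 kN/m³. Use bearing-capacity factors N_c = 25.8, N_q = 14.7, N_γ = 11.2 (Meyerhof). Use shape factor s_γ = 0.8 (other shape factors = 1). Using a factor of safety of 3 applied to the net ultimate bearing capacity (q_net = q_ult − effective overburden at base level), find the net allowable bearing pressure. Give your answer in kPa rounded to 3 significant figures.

q_all(net) ≈ 168 kPa

Effective surcharge at the founding depth q = γ·D_f = 17.7 × 0.9 = 15.93 kPa.
q_ult = q·N_q + 0.5·γ·B·N_γ·s_γ
     = 15.93 × 14.7 + 0.5 × 17.7 × 3.6 × 11.2 × 0.8
     = 234.17 + 285.47 = 519.64 kPa.
Net ultimate: q_net = 519.64 − 15.93 = 503.71 kPa.
q_all(net) = 503.71 / 3 = 167.9 kPa.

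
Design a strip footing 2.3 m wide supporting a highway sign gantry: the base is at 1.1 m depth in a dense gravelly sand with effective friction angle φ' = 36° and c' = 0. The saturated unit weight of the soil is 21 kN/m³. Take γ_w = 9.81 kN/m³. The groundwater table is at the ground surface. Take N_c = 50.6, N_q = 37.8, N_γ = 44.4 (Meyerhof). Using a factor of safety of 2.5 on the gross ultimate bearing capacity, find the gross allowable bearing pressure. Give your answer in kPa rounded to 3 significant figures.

γ' = 21 − 9.81 = 11.19 kN/m³ (submerged throughout). q = 11.19 × 1.1 = 12.309 kPa; the same γ' applies in the ½γBN_γ term.
q·N_q = 12.309 × 37.8 = 465.28 kPa
0.5·γ·B·N_γ = 0.5 × 11.19 × 2.3 × 44.4 = 571.36 kPa
q_ult = 465.28 + 571.36 = 1036.6 kPa.
q_all = 1036.6 / 2.5 = 414.66 kPa.

q_all ≈ 415 kPa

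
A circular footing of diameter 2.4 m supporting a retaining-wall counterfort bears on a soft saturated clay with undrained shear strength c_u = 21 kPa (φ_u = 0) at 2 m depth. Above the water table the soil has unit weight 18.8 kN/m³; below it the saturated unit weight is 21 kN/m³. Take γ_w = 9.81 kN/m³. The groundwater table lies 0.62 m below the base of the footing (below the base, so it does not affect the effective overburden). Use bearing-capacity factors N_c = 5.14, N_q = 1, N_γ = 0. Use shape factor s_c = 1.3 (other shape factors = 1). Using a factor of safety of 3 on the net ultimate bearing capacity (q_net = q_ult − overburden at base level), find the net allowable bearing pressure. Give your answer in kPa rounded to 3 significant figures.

q_all(net) ≈ 46.8 kPa

q = γ·D_f = 18.8 × 2 = 37.6 kPa.
c·N_c·s_c = 21 × 5.14 × 1.3 = 140.32 kPa
q·N_q = 37.6 × 1 = 37.6 kPa
q_ult = 140.32 + 37.6 = 177.92 kPa.
q_net = 177.92 − 37.6 = 140.32 kPa.
q_all(net) = 140.32 / 3 = 46.774 kPa.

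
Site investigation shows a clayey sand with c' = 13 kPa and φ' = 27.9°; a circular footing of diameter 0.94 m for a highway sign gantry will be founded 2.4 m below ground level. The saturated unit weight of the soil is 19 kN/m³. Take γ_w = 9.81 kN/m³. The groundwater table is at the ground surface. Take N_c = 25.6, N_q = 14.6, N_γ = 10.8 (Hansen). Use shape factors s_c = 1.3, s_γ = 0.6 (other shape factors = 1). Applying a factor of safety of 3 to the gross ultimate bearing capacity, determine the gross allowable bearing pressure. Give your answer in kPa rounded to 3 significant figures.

Water table at ground surface, so effective unit weight γ' = 19 − 9.81 = 9.19 kN/m³ is used throughout; overburden q = 9.19 × 2.4 = 22.056 kPa; the same γ' applies in the ½γBN_γ term.
Cohesion term c·N_c·s_c = 13 × 25.6 × 1.3 = 432.64 kPa; surcharge term q·N_q = 22.056 × 14.6 = 322.02 kPa; self-weight term 0.5·γ·B·N_γ·s_γ = 0.5 × 9.19 × 0.94 × 10.8 × 0.6 = 27.989 kPa.
q_ult = 432.64 + 322.02 + 27.989 = 782.65 kPa.
q_all = q_ult / FS = 782.65 / 3 = 260.88 kPa.

q_all ≈ 261 kPa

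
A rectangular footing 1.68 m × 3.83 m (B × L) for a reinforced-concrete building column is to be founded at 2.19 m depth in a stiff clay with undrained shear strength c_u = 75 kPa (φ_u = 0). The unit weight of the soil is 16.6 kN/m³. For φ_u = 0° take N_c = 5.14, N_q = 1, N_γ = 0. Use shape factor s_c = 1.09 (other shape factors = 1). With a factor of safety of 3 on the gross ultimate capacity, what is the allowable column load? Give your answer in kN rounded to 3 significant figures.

Effective surcharge at the founding depth q = γ·D_f = 16.6 × 2.19 = 36.354 kPa.
q_ult = c·N_c·s_c + q·N_q
     = 75 × 5.14 × 1.09 + 36.354 × 1
     = 420.2 + 36.354 = 456.55 kPa.
Gross allowable pressure q_all = 456.55 / 3 = 152.18 kPa.
Footing area = 6.4344 m², so allowable column load = 152.18 × 6.4344 = 979.21 kN.

P_all ≈ 979 kN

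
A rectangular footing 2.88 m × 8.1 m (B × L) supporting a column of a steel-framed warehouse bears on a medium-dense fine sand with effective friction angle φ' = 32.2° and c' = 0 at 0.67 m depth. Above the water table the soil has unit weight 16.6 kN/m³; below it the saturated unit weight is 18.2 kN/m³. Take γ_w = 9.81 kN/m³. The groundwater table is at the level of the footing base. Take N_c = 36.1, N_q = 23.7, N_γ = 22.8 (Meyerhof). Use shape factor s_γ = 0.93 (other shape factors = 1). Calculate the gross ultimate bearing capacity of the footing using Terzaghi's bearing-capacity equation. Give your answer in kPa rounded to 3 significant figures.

Effective surcharge at the founding depth q = γ·D_f = 16.6 × 0.67 = 11.122 kPa.
The water table coincides with the base, so in the self-weight term γ → γ' = 8.39 kN/m³.
q_ult = q·N_q + 0.5·γ·B·N_γ·s_γ
     = 11.122 × 23.7 + 0.5 × 8.39 × 2.88 × 22.8 × 0.93
     = 263.59 + 256.18 = 519.77 kPa.

q_ult ≈ 520 kPa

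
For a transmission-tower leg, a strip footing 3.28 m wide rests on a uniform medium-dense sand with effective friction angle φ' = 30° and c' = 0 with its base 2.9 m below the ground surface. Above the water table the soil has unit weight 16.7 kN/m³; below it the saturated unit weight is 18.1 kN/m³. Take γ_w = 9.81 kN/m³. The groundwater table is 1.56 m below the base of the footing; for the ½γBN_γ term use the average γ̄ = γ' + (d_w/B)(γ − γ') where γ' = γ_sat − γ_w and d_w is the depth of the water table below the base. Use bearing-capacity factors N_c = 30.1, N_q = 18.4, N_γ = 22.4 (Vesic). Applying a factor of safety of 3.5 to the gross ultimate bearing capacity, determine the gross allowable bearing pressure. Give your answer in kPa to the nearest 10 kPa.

q_all ≈ 380 kPa

Overburden at base level: q = 16.7 × 2.9 = 48.43 kPa.
The water table is 1.56 m below the base (< B = 3.28 m), so the ½γBN_γ term uses γ̄ = γ' + (d_w/B)(γ − γ') = 8.29 + (1.56/3.28)(16.7 − 8.29) = 12.29 kN/m³.
Surcharge term q·N_q = 48.43 × 18.4 = 891.11 kPa; self-weight term 0.5·γ·B·N_γ = 0.5 × 12.29 × 3.28 × 22.4 = 451.48 kPa.
q_ult = 891.11 + 451.48 = 1342.6 kPa.
q_all = q_ult / FS = 1342.6 / 3.5 = 383.6 kPa.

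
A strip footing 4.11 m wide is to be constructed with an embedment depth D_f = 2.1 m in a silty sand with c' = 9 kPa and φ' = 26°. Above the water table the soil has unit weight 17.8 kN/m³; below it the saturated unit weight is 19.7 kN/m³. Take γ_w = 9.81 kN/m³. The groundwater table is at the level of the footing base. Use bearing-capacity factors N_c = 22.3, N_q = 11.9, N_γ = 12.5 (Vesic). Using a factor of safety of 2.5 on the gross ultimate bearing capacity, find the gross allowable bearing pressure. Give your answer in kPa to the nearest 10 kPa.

Effective surcharge at the founding depth q = γ·D_f = 17.8 × 2.1 = 37.38 kPa.
The water table coincides with the base, so in the self-weight term γ → γ' = 9.89 kN/m³.
q_ult = c·N_c + q·N_q + 0.5·γ·B·N_γ
     = 9 × 22.3 + 37.38 × 11.9 + 0.5 × 9.89 × 4.11 × 12.5
     = 200.7 + 444.82 + 254.05 = 899.57 kPa.
q_all = 899.57 / 2.5 = 359.83 kPa.

q_all ≈ 360 kPa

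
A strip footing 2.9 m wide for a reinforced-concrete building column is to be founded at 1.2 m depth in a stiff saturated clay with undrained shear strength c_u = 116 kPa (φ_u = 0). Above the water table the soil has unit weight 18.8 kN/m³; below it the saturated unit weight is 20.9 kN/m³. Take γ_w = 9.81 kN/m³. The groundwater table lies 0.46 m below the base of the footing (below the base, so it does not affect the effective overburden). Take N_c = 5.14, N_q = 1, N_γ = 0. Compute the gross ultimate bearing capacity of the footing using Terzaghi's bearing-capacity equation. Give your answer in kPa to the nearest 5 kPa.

Effective surcharge at the founding depth q = γ·D_f = 18.8 × 1.2 = 22.56 kPa.
q_ult = c·N_c + q·N_q
     = 116 × 5.14 + 22.56 × 1
     = 596.24 + 22.56 = 618.8 kPa.

q_ult ≈ 620 kPa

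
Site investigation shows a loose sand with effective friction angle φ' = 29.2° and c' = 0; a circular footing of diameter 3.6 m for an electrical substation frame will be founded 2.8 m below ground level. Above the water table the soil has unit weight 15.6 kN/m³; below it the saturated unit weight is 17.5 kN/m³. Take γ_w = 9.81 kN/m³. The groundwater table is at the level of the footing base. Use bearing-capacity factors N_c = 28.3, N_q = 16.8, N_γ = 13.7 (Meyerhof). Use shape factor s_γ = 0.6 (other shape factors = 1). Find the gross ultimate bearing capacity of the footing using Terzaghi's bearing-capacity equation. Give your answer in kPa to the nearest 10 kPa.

Overburden at base level: q = 15.6 × 2.8 = 43.68 kPa.
Below the base the soil is submerged, so the ½γBN_γ term uses γ' = 17.5 − 9.81 = 7.69 kN/m³.
Surcharge term q·N_q = 43.68 × 16.8 = 733.82 kPa; self-weight term 0.5·γ·B·N_γ·s_γ = 0.5 × 7.69 × 3.6 × 13.7 × 0.6 = 113.78 kPa.
q_ult = 733.82 + 113.78 = 847.61 kPa.

q_ult ≈ 850 kPa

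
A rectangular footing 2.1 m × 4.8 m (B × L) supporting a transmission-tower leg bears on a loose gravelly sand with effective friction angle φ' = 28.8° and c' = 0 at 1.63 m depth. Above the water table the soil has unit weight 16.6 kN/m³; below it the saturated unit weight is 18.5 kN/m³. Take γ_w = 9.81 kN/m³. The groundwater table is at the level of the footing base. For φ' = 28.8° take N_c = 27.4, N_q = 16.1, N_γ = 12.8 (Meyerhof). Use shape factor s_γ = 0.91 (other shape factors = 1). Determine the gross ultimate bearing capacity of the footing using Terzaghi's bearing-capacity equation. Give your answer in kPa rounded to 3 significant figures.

q = γ·D_f = 16.6 × 1.63 = 27.058 kPa.
For the ½γBN_γ term take γ' = 18.5 − 9.81 = 8.69 kN/m³ (soil below base is submerged).
q·N_q = 27.058 × 16.1 = 435.63 kPa
0.5·γ·B·N_γ·s_γ = 0.5 × 8.69 × 2.1 × 12.8 × 0.91 = 106.28 kPa
q_ult = 435.63 + 106.28 = 541.92 kPa.

q_ult ≈ 542 kPa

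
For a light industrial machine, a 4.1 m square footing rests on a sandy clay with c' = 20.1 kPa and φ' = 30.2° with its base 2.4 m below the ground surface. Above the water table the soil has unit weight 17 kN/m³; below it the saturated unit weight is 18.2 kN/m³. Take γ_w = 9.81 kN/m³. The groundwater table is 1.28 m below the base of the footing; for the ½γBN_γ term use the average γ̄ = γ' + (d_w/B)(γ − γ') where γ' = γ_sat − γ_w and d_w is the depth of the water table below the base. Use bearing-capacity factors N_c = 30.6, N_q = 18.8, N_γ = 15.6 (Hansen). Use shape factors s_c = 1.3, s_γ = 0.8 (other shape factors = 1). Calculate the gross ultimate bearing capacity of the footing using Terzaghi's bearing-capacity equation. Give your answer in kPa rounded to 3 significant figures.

q_ult ≈ 1850 kPa

Effective surcharge at the founding depth q = γ·D_f = 17 × 2.4 = 40.8 kPa.
With d_w = 1.28 m < B, γ̄ = 8.39 + (1.28/4.1) × (17 − 8.39) = 11.078 kN/m³.
q_ult = c·N_c·s_c + q·N_q + 0.5·γ·B·N_γ·s_γ
     = 20.1 × 30.6 × 1.3 + 40.8 × 18.8 + 0.5 × 11.078 × 4.1 × 15.6 × 0.8
     = 799.58 + 767.04 + 283.42 = 1850 kPa.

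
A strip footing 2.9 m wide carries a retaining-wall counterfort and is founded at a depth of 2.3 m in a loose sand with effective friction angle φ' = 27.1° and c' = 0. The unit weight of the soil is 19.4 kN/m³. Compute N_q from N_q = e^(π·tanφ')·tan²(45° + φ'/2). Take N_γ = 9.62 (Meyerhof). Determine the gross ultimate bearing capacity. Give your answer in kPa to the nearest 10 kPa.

tan27.1° = 0.5117, so N_q = e^(π×0.5117)·tan²(58.55°) = 4.991 × 2.673 = 13.34.
q = γ·D_f = 19.4 × 2.3 = 44.62 kPa.
q·N_q = 44.62 × 13.343 = 595.36 kPa
0.5·γ·B·N_γ = 0.5 × 19.4 × 2.9 × 9.62 = 270.61 kPa
q_ult = 595.36 + 270.61 = 865.97 kPa.

q_ult ≈ 870 kPa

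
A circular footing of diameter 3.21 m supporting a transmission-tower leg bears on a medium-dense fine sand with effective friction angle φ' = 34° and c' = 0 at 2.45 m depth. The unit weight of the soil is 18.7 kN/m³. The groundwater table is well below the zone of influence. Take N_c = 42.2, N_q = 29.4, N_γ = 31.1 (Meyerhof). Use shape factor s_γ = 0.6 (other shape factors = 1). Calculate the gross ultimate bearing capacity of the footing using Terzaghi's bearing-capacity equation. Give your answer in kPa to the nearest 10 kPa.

q = γ·D_f = 18.7 × 2.45 = 45.815 kPa.
q·N_q = 45.815 × 29.4 = 1347 kPa
0.5·γ·B·N_γ·s_γ = 0.5 × 18.7 × 3.21 × 31.1 × 0.6 = 560.05 kPa
q_ult = 1347 + 560.05 = 1907 kPa.

q_ult ≈ 1910 kPa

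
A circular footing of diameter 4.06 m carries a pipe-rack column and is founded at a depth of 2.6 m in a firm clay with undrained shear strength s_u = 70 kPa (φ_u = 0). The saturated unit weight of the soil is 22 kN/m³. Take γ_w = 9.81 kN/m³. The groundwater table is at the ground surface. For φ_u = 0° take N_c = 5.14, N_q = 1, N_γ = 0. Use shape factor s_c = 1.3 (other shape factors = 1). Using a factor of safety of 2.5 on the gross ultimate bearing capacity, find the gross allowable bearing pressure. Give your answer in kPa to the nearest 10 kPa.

γ' = 22 − 9.81 = 12.19 kN/m³ (submerged throughout). q = 12.19 × 2.6 = 31.694 kPa.
c·N_c·s_c = 70 × 5.14 × 1.3 = 467.74 kPa
q·N_q = 31.694 × 1 = 31.694 kPa
q_ult = 467.74 + 31.694 = 499.43 kPa.
q_all = 499.43 / 2.5 = 199.77 kPa.

q_all ≈ 200 kPa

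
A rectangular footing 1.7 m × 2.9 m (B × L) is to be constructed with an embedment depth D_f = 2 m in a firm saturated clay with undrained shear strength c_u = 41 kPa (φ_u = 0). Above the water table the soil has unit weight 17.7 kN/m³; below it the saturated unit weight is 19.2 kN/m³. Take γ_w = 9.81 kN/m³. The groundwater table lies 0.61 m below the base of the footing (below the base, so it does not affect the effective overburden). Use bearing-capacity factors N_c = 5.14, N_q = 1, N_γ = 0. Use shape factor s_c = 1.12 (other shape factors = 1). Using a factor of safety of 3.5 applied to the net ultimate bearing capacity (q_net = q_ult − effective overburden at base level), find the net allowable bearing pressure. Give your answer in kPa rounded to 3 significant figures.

q_all(net) ≈ 67.4 kPa

Overburden at base level: q = 17.7 × 2 = 35.4 kPa.
Cohesion term c·N_c·s_c = 41 × 5.14 × 1.12 = 236.03 kPa; surcharge term q·N_q = 35.4 × 1 = 35.4 kPa.
q_ult = 236.03 + 35.4 = 271.43 kPa.
Net ultimate: q_net = 271.43 − 35.4 = 236.03 kPa.
q_all(net) = 236.03 / 3.5 = 67.437 kPa.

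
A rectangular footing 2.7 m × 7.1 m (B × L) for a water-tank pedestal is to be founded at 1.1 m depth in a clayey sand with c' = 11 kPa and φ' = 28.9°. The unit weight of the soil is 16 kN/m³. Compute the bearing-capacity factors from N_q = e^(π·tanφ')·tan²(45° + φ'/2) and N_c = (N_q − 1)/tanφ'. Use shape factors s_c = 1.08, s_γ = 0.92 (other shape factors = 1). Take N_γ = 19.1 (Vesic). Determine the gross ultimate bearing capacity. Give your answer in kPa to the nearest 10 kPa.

q_ult ≈ 990 kPa

tan28.9° = 0.552, so N_q = e^(π×0.552)·tan²(59.45°) = 5.665 × 2.871 = 16.26.
N_c = (16.26 − 1)/tan28.9° = 27.65.
Effective surcharge at the founding depth q = γ·D_f = 16 × 1.1 = 17.6 kPa.
q_ult = c·N_c·s_c + q·N_q + 0.5·γ·B·N_γ·s_γ
     = 11 × 27.645 × 1.08 + 17.6 × 16.261 + 0.5 × 16 × 2.7 × 19.1 × 0.92
     = 328.43 + 286.19 + 379.56 = 994.17 kPa.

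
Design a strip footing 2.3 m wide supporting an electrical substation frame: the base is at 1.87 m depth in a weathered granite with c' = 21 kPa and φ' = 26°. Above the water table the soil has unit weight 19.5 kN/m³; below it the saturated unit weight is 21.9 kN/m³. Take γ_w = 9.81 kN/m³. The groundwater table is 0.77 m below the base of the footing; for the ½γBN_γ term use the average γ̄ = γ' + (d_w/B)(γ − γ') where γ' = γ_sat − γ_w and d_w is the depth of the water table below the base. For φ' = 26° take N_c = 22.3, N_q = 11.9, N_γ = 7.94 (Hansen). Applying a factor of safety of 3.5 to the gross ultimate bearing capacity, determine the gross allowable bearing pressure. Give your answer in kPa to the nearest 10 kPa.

q = γ·D_f = 19.5 × 1.87 = 36.465 kPa.
γ' = 12.09 kN/m³; averaging over the depth B below the base, γ̄ = γ' + (d_w/B)(γ − γ') = 14.571 kN/m³.
c·N_c = 21 × 22.3 = 468.3 kPa
q·N_q = 36.465 × 11.9 = 433.93 kPa
0.5·γ·B·N_γ = 0.5 × 14.571 × 2.3 × 7.94 = 133.05 kPa
q_ult = 468.3 + 433.93 + 133.05 = 1035.3 kPa.
q_all = q_ult / FS = 1035.3 / 3.5 = 295.79 kPa.

q_all ≈ 300 kPa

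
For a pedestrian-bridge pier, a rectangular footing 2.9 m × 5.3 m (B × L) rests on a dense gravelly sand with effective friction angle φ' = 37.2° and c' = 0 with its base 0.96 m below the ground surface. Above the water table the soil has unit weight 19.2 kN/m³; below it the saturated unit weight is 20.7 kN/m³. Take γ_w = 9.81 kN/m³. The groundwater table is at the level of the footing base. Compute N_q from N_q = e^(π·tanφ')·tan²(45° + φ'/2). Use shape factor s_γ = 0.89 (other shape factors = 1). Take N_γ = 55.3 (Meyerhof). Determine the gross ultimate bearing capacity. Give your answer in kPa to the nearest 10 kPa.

tan37.2° = 0.759, so N_q = e^(π×0.759)·tan²(63.6°) = 10.855 × 4.058 = 44.05.
q = γ·D_f = 19.2 × 0.96 = 18.432 kPa.
For the ½γBN_γ term take γ' = 20.7 − 9.81 = 10.89 kN/m³ (soil below base is submerged).
q·N_q = 18.432 × 44.05 = 811.93 kPa
0.5·γ·B·N_γ·s_γ = 0.5 × 10.89 × 2.9 × 55.3 × 0.89 = 777.16 kPa
q_ult = 811.93 + 777.16 = 1589.1 kPa.

q_ult ≈ 1590 kPa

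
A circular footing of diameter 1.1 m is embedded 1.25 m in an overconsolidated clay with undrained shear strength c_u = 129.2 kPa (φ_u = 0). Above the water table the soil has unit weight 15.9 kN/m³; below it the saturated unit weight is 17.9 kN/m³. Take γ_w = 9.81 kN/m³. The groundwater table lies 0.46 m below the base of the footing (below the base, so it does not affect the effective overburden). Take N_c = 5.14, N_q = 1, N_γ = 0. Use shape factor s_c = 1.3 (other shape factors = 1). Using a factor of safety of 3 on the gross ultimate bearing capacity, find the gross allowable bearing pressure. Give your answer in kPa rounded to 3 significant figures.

q_all ≈ 294 kPa

q = γ·D_f = 15.9 × 1.25 = 19.875 kPa.
c·N_c·s_c = 129.2 × 5.14 × 1.3 = 863.31 kPa
q·N_q = 19.875 × 1 = 19.875 kPa
q_ult = 863.31 + 19.875 = 883.19 kPa.
q_all = 883.19 / 3 = 294.4 kPa.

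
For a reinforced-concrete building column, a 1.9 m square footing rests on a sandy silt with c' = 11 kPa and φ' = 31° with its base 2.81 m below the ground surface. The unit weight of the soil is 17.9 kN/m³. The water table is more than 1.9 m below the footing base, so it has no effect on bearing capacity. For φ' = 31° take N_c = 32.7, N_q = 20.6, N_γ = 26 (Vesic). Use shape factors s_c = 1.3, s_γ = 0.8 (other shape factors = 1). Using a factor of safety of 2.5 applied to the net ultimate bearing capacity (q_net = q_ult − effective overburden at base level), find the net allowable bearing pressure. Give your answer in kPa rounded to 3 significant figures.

Effective surcharge at the founding depth q = γ·D_f = 17.9 × 2.81 = 50.299 kPa.
q_ult = c·N_c·s_c + q·N_q + 0.5·γ·B·N_γ·s_γ
     = 11 × 32.7 × 1.3 + 50.299 × 20.6 + 0.5 × 17.9 × 1.9 × 26 × 0.8
     = 467.61 + 1036.2 + 353.7 = 1857.5 kPa.
Net ultimate: q_net = 1857.5 − 50.299 = 1807.2 kPa.
q_all(net) = 1807.2 / 2.5 = 722.87 kPa.

q_all(net) ≈ 723 kPa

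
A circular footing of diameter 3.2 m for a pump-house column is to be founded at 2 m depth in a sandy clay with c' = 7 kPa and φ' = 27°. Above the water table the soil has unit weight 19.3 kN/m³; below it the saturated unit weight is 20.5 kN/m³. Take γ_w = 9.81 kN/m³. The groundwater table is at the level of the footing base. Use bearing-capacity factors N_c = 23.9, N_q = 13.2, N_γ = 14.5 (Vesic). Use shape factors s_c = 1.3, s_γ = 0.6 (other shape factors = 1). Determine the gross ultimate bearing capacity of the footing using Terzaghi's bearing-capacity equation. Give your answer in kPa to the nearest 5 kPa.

Effective surcharge at the founding depth q = γ·D_f = 19.3 × 2 = 38.6 kPa.
The water table coincides with the base, so in the self-weight term γ → γ' = 10.69 kN/m³.
q_ult = c·N_c·s_c + q·N_q + 0.5·γ·B·N_γ·s_γ
     = 7 × 23.9 × 1.3 + 38.6 × 13.2 + 0.5 × 10.69 × 3.2 × 14.5 × 0.6
     = 217.49 + 509.52 + 148.8 = 875.81 kPa.

q_ult ≈ 875 kPa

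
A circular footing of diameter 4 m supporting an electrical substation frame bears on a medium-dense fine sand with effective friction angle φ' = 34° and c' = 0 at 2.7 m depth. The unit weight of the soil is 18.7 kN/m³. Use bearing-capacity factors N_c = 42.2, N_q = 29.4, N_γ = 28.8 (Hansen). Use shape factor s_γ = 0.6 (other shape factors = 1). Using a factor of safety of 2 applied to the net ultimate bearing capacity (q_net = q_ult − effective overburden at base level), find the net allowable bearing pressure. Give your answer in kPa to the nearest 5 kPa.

q_all(net) ≈ 1040 kPa

Overburden at base level: q = 18.7 × 2.7 = 50.49 kPa.
Surcharge term q·N_q = 50.49 × 29.4 = 1484.4 kPa; self-weight term 0.5·γ·B·N_γ·s_γ = 0.5 × 18.7 × 4 × 28.8 × 0.6 = 646.27 kPa.
q_ult = 1484.4 + 646.27 = 2130.7 kPa.
Net ultimate: q_net = 2130.7 − 50.49 = 2080.2 kPa.
q_all(net) = 2080.2 / 2 = 1040.1 kPa.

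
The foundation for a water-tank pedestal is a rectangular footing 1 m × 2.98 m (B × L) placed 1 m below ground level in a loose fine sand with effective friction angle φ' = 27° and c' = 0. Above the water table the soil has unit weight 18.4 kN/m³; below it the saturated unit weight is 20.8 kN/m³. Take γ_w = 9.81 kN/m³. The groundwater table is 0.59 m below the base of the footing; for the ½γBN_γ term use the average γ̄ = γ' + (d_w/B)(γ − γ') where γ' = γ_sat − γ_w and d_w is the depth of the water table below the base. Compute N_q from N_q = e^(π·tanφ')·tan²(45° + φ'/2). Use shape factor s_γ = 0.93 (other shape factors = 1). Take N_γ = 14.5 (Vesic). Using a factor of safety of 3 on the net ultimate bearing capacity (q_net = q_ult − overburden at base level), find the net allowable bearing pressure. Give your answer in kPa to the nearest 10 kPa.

N_q = e^(π·tan27°)·tan²(58.5°) = 13.2.
Effective surcharge at the founding depth q = γ·D_f = 18.4 × 1 = 18.4 kPa.
With d_w = 0.59 m < B, γ̄ = 10.99 + (0.59/1) × (18.4 − 10.99) = 15.362 kN/m³.
q_ult = q·N_q + 0.5·γ·B·N_γ·s_γ
     = 18.4 × 13.199 + 0.5 × 15.362 × 1 × 14.5 × 0.93
     = 242.86 + 103.58 = 346.44 kPa.
q_net = 346.44 − 18.4 = 328.04 kPa.
q_all(net) = 328.04 / 3 = 109.35 kPa.

q_all(net) ≈ 110 kPa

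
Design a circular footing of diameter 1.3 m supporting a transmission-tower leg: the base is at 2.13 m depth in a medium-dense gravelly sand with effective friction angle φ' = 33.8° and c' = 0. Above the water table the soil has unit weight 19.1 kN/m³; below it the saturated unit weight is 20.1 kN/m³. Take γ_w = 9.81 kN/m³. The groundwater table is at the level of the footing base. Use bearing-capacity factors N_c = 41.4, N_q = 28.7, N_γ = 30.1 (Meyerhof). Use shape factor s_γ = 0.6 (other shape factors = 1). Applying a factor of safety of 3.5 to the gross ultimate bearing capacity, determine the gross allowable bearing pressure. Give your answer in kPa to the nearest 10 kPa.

q_all ≈ 370 kPa

Effective surcharge at the founding depth q = γ·D_f = 19.1 × 2.13 = 40.683 kPa.
The water table coincides with the base, so in the self-weight term γ → γ' = 10.29 kN/m³.
q_ult = q·N_q + 0.5·γ·B·N_γ·s_γ
     = 40.683 × 28.7 + 0.5 × 10.29 × 1.3 × 30.1 × 0.6
     = 1167.6 + 120.79 = 1288.4 kPa.
q_all = q_ult / FS = 1288.4 / 3.5 = 368.11 kPa.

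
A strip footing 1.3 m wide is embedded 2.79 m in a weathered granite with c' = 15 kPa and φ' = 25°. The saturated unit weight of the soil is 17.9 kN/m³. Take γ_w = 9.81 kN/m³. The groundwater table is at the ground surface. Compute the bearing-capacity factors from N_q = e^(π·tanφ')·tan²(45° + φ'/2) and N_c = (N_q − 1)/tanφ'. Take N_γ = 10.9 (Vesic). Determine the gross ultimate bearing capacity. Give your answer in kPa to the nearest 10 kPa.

q_ult ≈ 610 kPa

tan25° = 0.4663, so N_q = e^(π×0.4663)·tan²(57.5°) = 4.327 × 2.464 = 10.66.
N_c = (10.66 − 1)/tan25° = 20.72.
Water table at ground surface, so effective unit weight γ' = 17.9 − 9.81 = 8.09 kN/m³ is used throughout; overburden q = 8.09 × 2.79 = 22.571 kPa; the same γ' applies in the ½γBN_γ term.
Cohesion term c·N_c = 15 × 20.721 = 310.81 kPa; surcharge term q·N_q = 22.571 × 10.662 = 240.66 kPa; self-weight term 0.5·γ·B·N_γ = 0.5 × 8.09 × 1.3 × 10.9 = 57.318 kPa.
q_ult = 310.81 + 240.66 + 57.318 = 608.78 kPa.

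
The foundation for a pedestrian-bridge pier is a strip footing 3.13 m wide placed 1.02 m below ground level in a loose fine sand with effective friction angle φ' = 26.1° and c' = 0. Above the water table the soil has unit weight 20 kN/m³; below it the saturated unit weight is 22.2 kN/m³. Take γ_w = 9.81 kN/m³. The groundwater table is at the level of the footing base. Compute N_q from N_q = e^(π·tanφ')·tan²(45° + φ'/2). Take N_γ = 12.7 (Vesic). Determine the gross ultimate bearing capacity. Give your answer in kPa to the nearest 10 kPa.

tan26.1° = 0.4899, so N_q = e^(π×0.4899)·tan²(58.05°) = 4.66 × 2.571 = 11.98.
Effective surcharge at the founding depth q = γ·D_f = 20 × 1.02 = 20.4 kPa.
The water table coincides with the base, so in the self-weight term γ → γ' = 12.39 kN/m³.
q_ult = q·N_q + 0.5·γ·B·N_γ
     = 20.4 × 11.981 + 0.5 × 12.39 × 3.13 × 12.7
     = 244.42 + 246.26 = 490.68 kPa.

q_ult ≈ 490 kPa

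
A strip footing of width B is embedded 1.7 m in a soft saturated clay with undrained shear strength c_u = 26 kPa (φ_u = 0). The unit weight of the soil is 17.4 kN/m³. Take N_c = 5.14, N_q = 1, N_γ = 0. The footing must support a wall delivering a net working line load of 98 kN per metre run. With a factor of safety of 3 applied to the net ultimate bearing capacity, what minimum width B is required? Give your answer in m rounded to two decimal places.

q = γ·D_f = 17.4 × 1.7 = 29.58 kPa.
c·N_c = 26 × 5.14 = 133.64 kPa
q·N_q = 29.58 × 1 = 29.58 kPa
q_ult = 133.64 + 29.58 = 163.22 kPa.
For φ = 0 the ½γBN_γ term vanishes, so q_ult is independent of B. q_net = 163.22 − 29.58 = 133.64 kPa; q_all(net) = 133.64/3 = 44.547 kPa.
Required width B = w / q_all(net) = 98 / 44.547 = 2.2 m.

B = 2.20 m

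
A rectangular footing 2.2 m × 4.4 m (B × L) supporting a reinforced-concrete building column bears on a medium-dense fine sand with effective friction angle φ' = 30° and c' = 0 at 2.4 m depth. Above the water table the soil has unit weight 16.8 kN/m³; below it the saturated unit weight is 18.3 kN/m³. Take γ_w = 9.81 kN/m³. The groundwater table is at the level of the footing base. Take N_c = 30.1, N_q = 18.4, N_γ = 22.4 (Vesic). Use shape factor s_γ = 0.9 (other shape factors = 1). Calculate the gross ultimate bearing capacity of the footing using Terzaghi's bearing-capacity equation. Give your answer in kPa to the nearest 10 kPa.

q_ult ≈ 930 kPa

Overburden at base level: q = 16.8 × 2.4 = 40.32 kPa.
Below the base the soil is submerged, so the ½γBN_γ term uses γ' = 18.3 − 9.81 = 8.49 kN/m³.
Surcharge term q·N_q = 40.32 × 18.4 = 741.89 kPa; self-weight term 0.5·γ·B·N_γ·s_γ = 0.5 × 8.49 × 2.2 × 22.4 × 0.9 = 188.27 kPa.
q_ult = 741.89 + 188.27 = 930.16 kPa.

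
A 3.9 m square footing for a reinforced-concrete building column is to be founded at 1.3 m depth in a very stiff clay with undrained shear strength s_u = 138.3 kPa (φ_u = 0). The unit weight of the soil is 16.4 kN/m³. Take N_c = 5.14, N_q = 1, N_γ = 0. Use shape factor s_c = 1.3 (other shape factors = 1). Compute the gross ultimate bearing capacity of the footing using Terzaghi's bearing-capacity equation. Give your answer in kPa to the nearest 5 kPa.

Overburden at base level: q = 16.4 × 1.3 = 21.32 kPa.
Cohesion term c·N_c·s_c = 138.3 × 5.14 × 1.3 = 924.12 kPa; surcharge term q·N_q = 21.32 × 1 = 21.32 kPa.
q_ult = 924.12 + 21.32 = 945.44 kPa.

q_ult ≈ 945 kPa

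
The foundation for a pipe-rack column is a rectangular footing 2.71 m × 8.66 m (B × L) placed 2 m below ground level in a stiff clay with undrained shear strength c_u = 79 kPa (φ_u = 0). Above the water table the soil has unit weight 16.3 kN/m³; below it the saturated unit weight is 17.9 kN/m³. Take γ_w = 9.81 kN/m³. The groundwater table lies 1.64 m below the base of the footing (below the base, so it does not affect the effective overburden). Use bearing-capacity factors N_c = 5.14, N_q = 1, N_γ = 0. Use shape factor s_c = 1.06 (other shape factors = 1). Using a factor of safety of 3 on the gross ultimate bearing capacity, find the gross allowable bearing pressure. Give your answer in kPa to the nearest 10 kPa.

Effective surcharge at the founding depth q = γ·D_f = 16.3 × 2 = 32.6 kPa.
q_ult = c·N_c·s_c + q·N_q
     = 79 × 5.14 × 1.06 + 32.6 × 1
     = 430.42 + 32.6 = 463.02 kPa.
q_all = 463.02 / 3 = 154.34 kPa.

q_all ≈ 150 kPa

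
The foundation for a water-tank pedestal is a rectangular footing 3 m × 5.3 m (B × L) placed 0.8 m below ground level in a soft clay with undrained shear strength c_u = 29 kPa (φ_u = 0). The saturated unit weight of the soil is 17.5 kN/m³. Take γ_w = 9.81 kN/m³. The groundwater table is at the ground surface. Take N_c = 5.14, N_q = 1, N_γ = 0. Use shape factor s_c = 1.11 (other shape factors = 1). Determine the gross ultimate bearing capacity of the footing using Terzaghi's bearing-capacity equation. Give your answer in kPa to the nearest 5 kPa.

Water table at ground surface, so effective unit weight γ' = 17.5 − 9.81 = 7.69 kN/m³ is used throughout; overburden q = 7.69 × 0.8 = 6.152 kPa.
Cohesion term c·N_c·s_c = 29 × 5.14 × 1.11 = 165.46 kPa; surcharge term q·N_q = 6.152 × 1 = 6.152 kPa.
q_ult = 165.46 + 6.152 = 171.61 kPa.

q_ult ≈ 170 kPa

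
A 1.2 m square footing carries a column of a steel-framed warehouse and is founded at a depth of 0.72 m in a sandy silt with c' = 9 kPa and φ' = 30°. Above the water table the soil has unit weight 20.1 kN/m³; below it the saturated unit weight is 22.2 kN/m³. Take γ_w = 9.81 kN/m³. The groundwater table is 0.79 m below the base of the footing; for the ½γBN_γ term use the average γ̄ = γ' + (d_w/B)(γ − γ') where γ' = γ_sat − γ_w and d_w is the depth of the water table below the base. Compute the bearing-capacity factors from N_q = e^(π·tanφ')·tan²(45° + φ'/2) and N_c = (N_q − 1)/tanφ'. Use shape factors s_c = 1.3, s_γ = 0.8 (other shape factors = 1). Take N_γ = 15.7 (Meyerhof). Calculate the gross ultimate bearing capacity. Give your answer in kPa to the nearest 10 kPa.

q_ult ≈ 750 kPa

tan30° = 0.5774, so N_q = e^(π×0.5774)·tan²(60°) = 6.134 × 3.0 = 18.4.
N_c = (18.4 − 1)/tan30° = 30.14.
Effective surcharge at the founding depth q = γ·D_f = 20.1 × 0.72 = 14.472 kPa.
With d_w = 0.79 m < B, γ̄ = 12.39 + (0.79/1.2) × (20.1 − 12.39) = 17.466 kN/m³.
q_ult = c·N_c·s_c + q·N_q + 0.5·γ·B·N_γ·s_γ
     = 9 × 30.14 × 1.3 + 14.472 × 18.401 + 0.5 × 17.466 × 1.2 × 15.7 × 0.8
     = 352.63 + 266.3 + 131.62 = 750.56 kPa.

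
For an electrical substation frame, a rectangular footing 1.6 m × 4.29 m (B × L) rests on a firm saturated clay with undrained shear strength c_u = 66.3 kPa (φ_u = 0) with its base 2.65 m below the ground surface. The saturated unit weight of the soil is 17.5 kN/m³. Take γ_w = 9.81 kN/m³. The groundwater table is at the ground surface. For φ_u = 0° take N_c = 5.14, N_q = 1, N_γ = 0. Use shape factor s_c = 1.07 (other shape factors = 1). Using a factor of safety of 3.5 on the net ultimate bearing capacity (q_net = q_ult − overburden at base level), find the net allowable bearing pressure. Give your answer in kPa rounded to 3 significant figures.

With the water table at the surface the whole profile is submerged: γ' = 17.5 − 9.81 = 7.69 kN/m³, so q = γ'·D_f = 20.378 kPa.
q_ult = c·N_c·s_c + q·N_q
     = 66.3 × 5.14 × 1.07 + 20.378 × 1
     = 364.64 + 20.378 = 385.02 kPa.
q_net = 385.02 − 20.378 = 364.64 kPa.
q_all(net) = 364.64 / 3.5 = 104.18 kPa.

q_all(net) ≈ 104 kPa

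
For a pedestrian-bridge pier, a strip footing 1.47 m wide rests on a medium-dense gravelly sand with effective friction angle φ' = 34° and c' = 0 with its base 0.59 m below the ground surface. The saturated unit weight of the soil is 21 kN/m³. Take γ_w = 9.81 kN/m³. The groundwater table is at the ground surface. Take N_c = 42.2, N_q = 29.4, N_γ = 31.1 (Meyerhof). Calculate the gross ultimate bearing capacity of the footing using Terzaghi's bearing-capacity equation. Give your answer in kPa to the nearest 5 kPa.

With the water table at the surface the whole profile is submerged: γ' = 21 − 9.81 = 11.19 kN/m³, so q = γ'·D_f = 6.6021 kPa; the same γ' applies in the ½γBN_γ term.
q_ult = q·N_q + 0.5·γ·B·N_γ
     = 6.6021 × 29.4 + 0.5 × 11.19 × 1.47 × 31.1
     = 194.1 + 255.79 = 449.89 kPa.

q_ult ≈ 450 kPa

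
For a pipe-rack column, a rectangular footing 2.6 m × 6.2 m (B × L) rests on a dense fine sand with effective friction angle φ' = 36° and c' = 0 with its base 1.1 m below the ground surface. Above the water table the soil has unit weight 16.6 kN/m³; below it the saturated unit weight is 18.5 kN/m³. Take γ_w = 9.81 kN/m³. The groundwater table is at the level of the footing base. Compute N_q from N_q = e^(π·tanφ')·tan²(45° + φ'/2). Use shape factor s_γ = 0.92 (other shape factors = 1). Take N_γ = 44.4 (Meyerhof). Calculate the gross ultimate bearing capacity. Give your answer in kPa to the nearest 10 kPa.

tan36° = 0.7265, so N_q = e^(π×0.7265)·tan²(63°) = 9.801 × 3.852 = 37.75.
q = γ·D_f = 16.6 × 1.1 = 18.26 kPa.
For the ½γBN_γ term take γ' = 18.5 − 9.81 = 8.69 kN/m³ (soil below base is submerged).
q·N_q = 18.26 × 37.752 = 689.36 kPa
0.5·γ·B·N_γ·s_γ = 0.5 × 8.69 × 2.6 × 44.4 × 0.92 = 461.46 kPa
q_ult = 689.36 + 461.46 = 1150.8 kPa.

q_ult ≈ 1150 kPa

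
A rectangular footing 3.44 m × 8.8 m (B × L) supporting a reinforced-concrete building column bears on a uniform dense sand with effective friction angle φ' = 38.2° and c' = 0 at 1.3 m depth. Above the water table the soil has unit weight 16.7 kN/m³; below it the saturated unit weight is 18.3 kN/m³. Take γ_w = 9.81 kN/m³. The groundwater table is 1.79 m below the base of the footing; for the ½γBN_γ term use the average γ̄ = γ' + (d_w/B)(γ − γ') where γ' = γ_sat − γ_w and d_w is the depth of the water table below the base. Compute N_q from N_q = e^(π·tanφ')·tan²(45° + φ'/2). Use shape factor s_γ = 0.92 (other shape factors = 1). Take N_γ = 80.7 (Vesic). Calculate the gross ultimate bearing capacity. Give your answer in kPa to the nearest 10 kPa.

tan38.2° = 0.7869, so N_q = e^(π×0.7869)·tan²(64.1°) = 11.848 × 4.241 = 50.25.
q = γ·D_f = 16.7 × 1.3 = 21.71 kPa.
γ' = 8.49 kN/m³; averaging over the depth B below the base, γ̄ = γ' + (d_w/B)(γ − γ') = 12.762 kN/m³.
q·N_q = 21.71 × 50.251 = 1091 kPa
0.5·γ·B·N_γ·s_γ = 0.5 × 12.762 × 3.44 × 80.7 × 0.92 = 1629.7 kPa
q_ult = 1091 + 1629.7 = 2720.7 kPa.

q_ult ≈ 2720 kPa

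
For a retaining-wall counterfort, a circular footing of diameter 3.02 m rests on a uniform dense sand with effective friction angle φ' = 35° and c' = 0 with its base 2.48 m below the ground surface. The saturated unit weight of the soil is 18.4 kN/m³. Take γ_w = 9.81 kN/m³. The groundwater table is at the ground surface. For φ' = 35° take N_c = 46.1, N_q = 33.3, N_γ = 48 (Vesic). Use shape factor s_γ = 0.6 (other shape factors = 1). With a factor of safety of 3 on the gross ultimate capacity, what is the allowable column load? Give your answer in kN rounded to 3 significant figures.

P_all ≈ 2590 kN

With the water table at the surface the whole profile is submerged: γ' = 18.4 − 9.81 = 8.59 kN/m³, so q = γ'·D_f = 21.303 kPa; the same γ' applies in the ½γBN_γ term.
q_ult = q·N_q + 0.5·γ·B·N_γ·s_γ
     = 21.303 × 33.3 + 0.5 × 8.59 × 3.02 × 48 × 0.6
     = 709.4 + 373.56 = 1083 kPa.
Gross allowable pressure q_all = 1083 / 3 = 360.99 kPa.
Footing area = 7.1631 m², so allowable column load = 360.99 × 7.1631 = 2585.8 kN.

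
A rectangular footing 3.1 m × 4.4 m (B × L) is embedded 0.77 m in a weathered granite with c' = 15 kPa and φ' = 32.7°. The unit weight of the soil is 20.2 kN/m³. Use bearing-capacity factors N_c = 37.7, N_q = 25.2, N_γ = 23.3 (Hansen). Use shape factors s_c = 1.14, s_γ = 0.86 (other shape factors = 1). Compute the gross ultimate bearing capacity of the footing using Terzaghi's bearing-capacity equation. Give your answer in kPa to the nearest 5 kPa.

q = γ·D_f = 20.2 × 0.77 = 15.554 kPa.
c·N_c·s_c = 15 × 37.7 × 1.14 = 644.67 kPa
q·N_q = 15.554 × 25.2 = 391.96 kPa
0.5·γ·B·N_γ·s_γ = 0.5 × 20.2 × 3.1 × 23.3 × 0.86 = 627.39 kPa
q_ult = 644.67 + 391.96 + 627.39 = 1664 kPa.

q_ult ≈ 1665 kPa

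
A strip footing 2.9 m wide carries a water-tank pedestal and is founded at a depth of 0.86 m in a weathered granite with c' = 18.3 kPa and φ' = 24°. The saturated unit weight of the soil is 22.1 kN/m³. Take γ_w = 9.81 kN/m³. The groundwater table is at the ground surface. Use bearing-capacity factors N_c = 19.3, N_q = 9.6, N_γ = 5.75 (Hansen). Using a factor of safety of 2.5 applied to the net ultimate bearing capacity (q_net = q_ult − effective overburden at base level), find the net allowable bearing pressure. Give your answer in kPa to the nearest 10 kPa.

With the water table at the surface the whole profile is submerged: γ' = 22.1 − 9.81 = 12.29 kN/m³, so q = γ'·D_f = 10.569 kPa; the same γ' applies in the ½γBN_γ term.
q_ult = c·N_c + q·N_q + 0.5·γ·B·N_γ
     = 18.3 × 19.3 + 10.569 × 9.6 + 0.5 × 12.29 × 2.9 × 5.75
     = 353.19 + 101.47 + 102.47 = 557.12 kPa.
Net ultimate: q_net = 557.12 − 10.569 = 546.55 kPa.
q_all(net) = 546.55 / 2.5 = 218.62 kPa.

q_all(net) ≈ 220 kPa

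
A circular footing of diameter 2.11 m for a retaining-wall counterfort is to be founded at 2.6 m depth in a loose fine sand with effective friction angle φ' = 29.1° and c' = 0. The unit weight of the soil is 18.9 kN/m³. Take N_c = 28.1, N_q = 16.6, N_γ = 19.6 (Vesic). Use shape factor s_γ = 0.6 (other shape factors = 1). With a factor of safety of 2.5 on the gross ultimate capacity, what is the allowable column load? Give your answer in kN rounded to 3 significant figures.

Overburden at base level: q = 18.9 × 2.6 = 49.14 kPa.
Surcharge term q·N_q = 49.14 × 16.6 = 815.72 kPa; self-weight term 0.5·γ·B·N_γ·s_γ = 0.5 × 18.9 × 2.11 × 19.6 × 0.6 = 234.49 kPa.
q_ult = 815.72 + 234.49 = 1050.2 kPa.
Gross allowable pressure q_all = 1050.2 / 2.5 = 420.09 kPa.
Footing area = 3.4967 m², so allowable column load = 420.09 × 3.4967 = 1468.9 kN.

P_all ≈ 1470 kN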